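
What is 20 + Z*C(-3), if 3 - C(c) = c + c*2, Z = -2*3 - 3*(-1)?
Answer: -16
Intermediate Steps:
Z = -3 (Z = -6 + 3 = -3)
C(c) = 3 - 3*c (C(c) = 3 - (c + c*2) = 3 - (c + 2*c) = 3 - 3*c)
20 + Z*C(-3) = 20 - 3*(3 - 3*(-3)) = 20 - 3*(3 + 9) = 20 - 3*12 = 20 - 36 = -16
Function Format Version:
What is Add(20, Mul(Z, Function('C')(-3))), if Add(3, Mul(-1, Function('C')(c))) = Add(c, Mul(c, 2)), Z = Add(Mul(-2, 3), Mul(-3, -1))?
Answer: -16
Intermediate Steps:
Z = -3 (Z = Add(-6, 3) = -3)
Function('C')(c) = Add(3, Mul(-3, c)) (Function('C')(c) = Add(3, Mul(-1, Add(c, Mul(c, 2)))) = Add(3, Mul(-1, Add(c, Mul(2, c)))) = Add(3, Mul(-1, Mul(3, c))) = Add(3, Mul(-3, c)))
Add(20, Mul(Z, Function('C')(-3))) = Add(20, Mul(-3, Add(3, Mul(-3, -3)))) = Add(20, Mul(-3, Add(3, 9))) = Add(20, Mul(-3, 12)) = Add(20, -36) = -16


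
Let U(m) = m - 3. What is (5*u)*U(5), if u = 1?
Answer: 10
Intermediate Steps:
U(m) = -3 + m
(5*u)*U(5) = (5*1)*(-3 + 5) = 5*2 = 10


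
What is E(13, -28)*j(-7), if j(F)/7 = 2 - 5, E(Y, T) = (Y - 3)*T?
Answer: 5880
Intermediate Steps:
E(Y, T) = T*(-3 + Y) (E(Y, T) = (-3 + Y)*T = T*(-3 + Y))
j(F) = -21 (j(F) = 7*(2 - 5) = 7*(-3) = -21)
E(13, -28)*j(-7) = -28*(-3 + 13)*(-21) = -28*10*(-21) = -280*(-21) = 5880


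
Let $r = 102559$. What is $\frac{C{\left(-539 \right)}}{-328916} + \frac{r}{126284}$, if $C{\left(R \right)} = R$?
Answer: $\frac{301797885}{370864537} \approx 0.81377$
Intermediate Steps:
$\frac{C{\left(-539 \right)}}{-328916} + \frac{r}{126284} = - \frac{539}{-328916} + \frac{102559}{126284} = \left(-539\right) \left(- \frac{1}{328916}\right) + 102559 \cdot \frac{1}{126284} = \frac{77}{46988} + \frac{102559}{126284} = \frac{301797885}{370864537}$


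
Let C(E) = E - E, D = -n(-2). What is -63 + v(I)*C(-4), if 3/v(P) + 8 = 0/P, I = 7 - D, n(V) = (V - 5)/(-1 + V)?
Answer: -63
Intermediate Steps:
n(V) = (-5 + V)/(-1 + V)
D = -7/3 (D = -(-5 - 2)/(-1 - 2) = -(-7)/(-3) = -(-1)*(-7)/3 = -1*7/3 = -7/3 ≈ -2.3333)
I = 28/3 (I = 7 - 1*(-7/3) = 7 + 7/3 = 28/3 ≈ 9.3333)
v(P) = -3/8 (v(P) = 3/(-8 + 0/P) = 3/(-8 + 0) = 3/(-8) = 3*(-⅛) = -3/8)
C(E) = 0
-63 + v(I)*C(-4) = -63 - 3/8*0 = -63 + 0 = -63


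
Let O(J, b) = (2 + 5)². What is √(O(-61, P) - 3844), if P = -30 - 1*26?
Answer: I*√3795 ≈ 61.604*I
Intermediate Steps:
P = -56 (P = -30 - 26 = -56)
O(J, b) = 49 (O(J, b) = 7² = 49)
√(O(-61, P) - 3844) = √(49 - 3844) = √(-3795) = I*√3795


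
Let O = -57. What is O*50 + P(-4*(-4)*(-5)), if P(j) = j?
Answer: -2930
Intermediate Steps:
O*50 + P(-4*(-4)*(-5)) = -57*50 - 4*(-4)*(-5) = -2850 + 16*(-5) = -2850 - 80 = -2930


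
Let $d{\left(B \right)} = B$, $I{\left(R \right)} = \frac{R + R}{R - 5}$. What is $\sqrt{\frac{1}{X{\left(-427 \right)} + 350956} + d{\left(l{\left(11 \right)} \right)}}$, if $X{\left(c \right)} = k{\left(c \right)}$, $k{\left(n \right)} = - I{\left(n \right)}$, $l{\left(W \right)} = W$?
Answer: $\frac{5 \sqrt{2528487097746851}}{75806069} \approx 3.3166$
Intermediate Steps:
$I{\left(R \right)} = \frac{2 R}{-5 + R}$
$k{\left(n \right)} = - \frac{2 n}{-5 + n}$
$X{\left(c \right)} = - \frac{2 c}{-5 + c}$
$\sqrt{\frac{1}{X{\left(-427 \right)} + 350956} + d{\left(l{\left(11 \right)} \right)}} = \sqrt{\frac{1}{\left(-2\right) \left(-427\right) \frac{1}{-5 - 427} + 350956} + 11} = \sqrt{\frac{1}{\left(-2\right) \left(-427\right) \frac{1}{-432} + 350956} + 11} = \sqrt{\frac{1}{\left(-2\right) \left(-427\right) \left(- \frac{1}{432}\right) + 350956} + 11} = \sqrt{\frac{1}{- \frac{427}{216} + 350956} + 11} = \sqrt{\frac{1}{\frac{75806069}{216}} + 11} = \sqrt{\frac{216}{75806069} + 11} = \sqrt{\frac{833866975}{75806069}} = \frac{5 \sqrt{2528487097746851}}{75806069}$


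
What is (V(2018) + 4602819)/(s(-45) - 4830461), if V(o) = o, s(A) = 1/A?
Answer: -207217665/217370746 ≈ -0.95329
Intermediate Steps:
(V(2018) + 4602819)/(s(-45) - 4830461) = (2018 + 4602819)/(1/(-45) - 4830461) = 4604837/(-1/45 - 4830461) = 4604837/(-217370746/45) = 4604837*(-45/217370746) = -207217665/217370746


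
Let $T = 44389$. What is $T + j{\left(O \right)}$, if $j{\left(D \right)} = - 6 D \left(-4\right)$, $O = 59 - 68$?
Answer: $44173$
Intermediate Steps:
$O = -9$ ($O = 59 - 68 = -9$)
$j{\left(D \right)} = 24 D$
$T + j{\left(O \right)} = 44389 + 24 \left(-9\right) = 44389 - 216 = 44173$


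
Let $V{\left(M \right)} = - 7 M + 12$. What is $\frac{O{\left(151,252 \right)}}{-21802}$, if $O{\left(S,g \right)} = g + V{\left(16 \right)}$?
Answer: $- \frac{76}{10901} \approx -0.0069718$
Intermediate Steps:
$V{\left(M \right)} = 12 - 7 M$
$O{\left(S,g \right)} = -100 + g$ ($O{\left(S,g \right)} = g + \left(12 - 112\right) = g - 100 = -100 + g$)
$\frac{O{\left(151,252 \right)}}{-21802} = \frac{-100 + 252}{-21802} = 152 \left(- \frac{1}{21802}\right) = - \frac{76}{10901}$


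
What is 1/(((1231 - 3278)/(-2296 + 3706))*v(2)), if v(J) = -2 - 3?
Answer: 282/2047 ≈ 0.13776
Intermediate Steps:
v(J) = -5
1/(((1231 - 3278)/(-2296 + 3706))*v(2)) = 1/(((1231 - 3278)/(-2296 + 3706))*(-5)) = 1/(-2047/1410*(-5)) = 1/(2047/282) = 282/2047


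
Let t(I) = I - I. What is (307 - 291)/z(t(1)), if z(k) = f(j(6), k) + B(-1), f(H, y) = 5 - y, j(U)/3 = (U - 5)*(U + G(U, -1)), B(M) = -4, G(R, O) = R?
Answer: 16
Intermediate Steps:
t(I) = 0
j(U) = 6*U*(-5 + U) (j(U) = 3*((U - 5)*(U + U)) = 3*((-5 + U)*(2*U)) = 3*(2*U*(-5 + U)) = 6*U*(-5 + U))
z(k) = 1 - k (z(k) = (5 - k) - 4 = 1 - k)
(307 - 291)/z(t(1)) = (307 - 291)/(1 - 1*0) = 16/(1 + 0) = 16/1 = 16*1 = 16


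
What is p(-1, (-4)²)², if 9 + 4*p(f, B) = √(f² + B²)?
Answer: (9 - √257)²/16 ≈ 3.0899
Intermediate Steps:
p(f, B) = -9/4 + √(B² + f²)/4 (p(f, B) = -9/4 + √(f² + B²)/4 = -9/4 + √(B² + f²)/4)
p(-1, (-4)²)² = (-9/4 + √(((-4)²)² + (-1)²)/4)² = (-9/4 + √(16² + 1)/4)² = (-9/4 + √(256 + 1)/4)² = (-9/4 + √257/4)²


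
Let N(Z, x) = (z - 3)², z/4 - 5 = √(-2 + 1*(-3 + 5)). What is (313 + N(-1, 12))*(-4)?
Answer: -2408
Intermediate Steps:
z = 20 (z = 20 + 4*√(-2 + 1*(-3 + 5)) = 20 + 4*√(-2 + 1*2) = 20 + 4*√(-2 + 2) = 20 + 4*√0 = 20 + 4*0 = 20 + 0 = 20)
N(Z, x) = 289 (N(Z, x) = (20 - 3)² = 17² = 289)
(313 + N(-1, 12))*(-4) = (313 + 289)*(-4) = 602*(-4) = -2408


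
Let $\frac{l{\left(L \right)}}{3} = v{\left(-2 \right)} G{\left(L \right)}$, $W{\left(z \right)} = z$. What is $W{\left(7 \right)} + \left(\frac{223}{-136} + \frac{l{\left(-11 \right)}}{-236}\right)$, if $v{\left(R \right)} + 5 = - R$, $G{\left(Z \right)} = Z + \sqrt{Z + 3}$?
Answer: $\frac{39645}{8024} + \frac{9 i \sqrt{2}}{118} \approx 4.9408 + 0.10786 i$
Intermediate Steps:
$G{\left(Z \right)} = Z + \sqrt{3 + Z}$
$v{\left(R \right)} = -5 - R$
$l{\left(L \right)} = - 9 L - 9 \sqrt{3 + L}$ ($l{\left(L \right)} = 3 \left(-5 - -2\right) \left(L + \sqrt{3 + L}\right) = 3 \left(-5 + 2\right) \left(L + \sqrt{3 + L}\right) = 3 \left(- 3 \left(L + \sqrt{3 + L}\right)\right) = 3 \left(- 3 L - 3 \sqrt{3 + L}\right) = - 9 L - 9 \sqrt{3 + L}$)
$W{\left(7 \right)} + \left(\frac{223}{-136} + \frac{l{\left(-11 \right)}}{-236}\right) = 7 + \left(\frac{223}{-136} + \frac{\left(-9\right) \left(-11\right) - 9 \sqrt{3 - 11}}{-236}\right) = 7 + \left(223 \left(- \frac{1}{136}\right) + \left(99 - 9 \sqrt{-8}\right) \left(- \frac{1}{236}\right)\right) = 7 - \left(\frac{223}{136} - \left(99 - 9 \cdot 2 i \sqrt{2}\right) \left(- \frac{1}{236}\right)\right) = 7 - \left(\frac{223}{136} - \left(99 - 18 i \sqrt{2}\right) \left(- \frac{1}{236}\right)\right) = 7 - \left(\frac{16523}{8024} - \frac{9 i \sqrt{2}}{118}\right) = \frac{39645}{8024} + \frac{9 i \sqrt{2}}{118}$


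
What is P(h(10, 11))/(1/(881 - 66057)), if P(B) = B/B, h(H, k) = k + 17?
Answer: -65176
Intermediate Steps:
h(H, k) = 17 + k
P(B) = 1
P(h(10, 11))/(1/(881 - 66057)) = 1/1/(881 - 66057) = 1/1/(-65176) = 1/(-1/65176) = 1*(-65176) = -65176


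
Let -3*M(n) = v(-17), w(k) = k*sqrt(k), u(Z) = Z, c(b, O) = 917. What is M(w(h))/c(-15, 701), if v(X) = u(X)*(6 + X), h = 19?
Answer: -187/2751 ≈ -0.067975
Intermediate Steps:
w(k) = k**(3/2)
v(X) = X*(6 + X)
M(n) = -187/3 (M(n) = -(-17)*(6 - 17)/3 = -(-17)*(-11)/3 = -1/3*187 = -187/3)
M(w(h))/c(-15, 701) = -187/3/917 = -187/3*1/917 = -187/2751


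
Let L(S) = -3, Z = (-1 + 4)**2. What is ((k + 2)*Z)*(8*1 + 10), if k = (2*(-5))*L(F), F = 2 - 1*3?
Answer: 5184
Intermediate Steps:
Z = 9 (Z = 3**2 = 9)
F = -1 (F = 2 - 3 = -1)
k = 30 (k = (2*(-5))*(-3) = -10*(-3) = 30)
((k + 2)*Z)*(8*1 + 10) = ((30 + 2)*9)*(8*1 + 10) = (32*9)*(8 + 10) = 288*18 = 5184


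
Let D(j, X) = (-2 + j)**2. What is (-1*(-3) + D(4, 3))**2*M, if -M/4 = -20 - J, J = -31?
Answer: -2156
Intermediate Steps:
M = -44 (M = -4*(-20 - 1*(-31)) = -4*(-20 + 31) = -4*11 = -44)
(-1*(-3) + D(4, 3))**2*M = (-1*(-3) + (-2 + 4)**2)**2*(-44) = (3 + 2**2)**2*(-44) = (3 + 4)**2*(-44) = 7**2*(-44) = 49*(-44) = -2156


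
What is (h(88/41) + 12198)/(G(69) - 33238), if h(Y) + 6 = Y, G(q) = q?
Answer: -499960/1359929 ≈ -0.36764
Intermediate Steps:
h(Y) = -6 + Y
(h(88/41) + 12198)/(G(69) - 33238) = ((-6 + 88/41) + 12198)/(69 - 33238) = ((-6 + 88*(1/41)) + 12198)/(-33169) = ((-6 + 88/41) + 12198)*(-1/33169) = (-158/41 + 12198)*(-1/33169) = (499960/41)*(-1/33169) = -499960/1359929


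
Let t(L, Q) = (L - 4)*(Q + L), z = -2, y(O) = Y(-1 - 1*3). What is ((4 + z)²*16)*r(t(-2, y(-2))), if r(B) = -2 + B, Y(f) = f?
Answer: 2176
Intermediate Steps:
y(O) = -4 (y(O) = -1 - 1*3 = -1 - 3 = -4)
t(L, Q) = (-4 + L)*(L + Q)
((4 + z)²*16)*r(t(-2, y(-2))) = ((4 - 2)²*16)*(-2 + ((-2)² - 4*(-2) - 4*(-4) - 2*(-4))) = (2²*16)*(-2 + (4 + 8 + 16 + 8)) = (4*16)*(-2 + 36) = 64*34 = 2176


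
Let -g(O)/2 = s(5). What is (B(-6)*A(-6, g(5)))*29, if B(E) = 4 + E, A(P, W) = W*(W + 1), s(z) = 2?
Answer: -696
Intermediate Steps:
g(O) = -4 (g(O) = -2*2 = -4)
A(P, W) = W*(1 + W)
(B(-6)*A(-6, g(5)))*29 = ((4 - 6)*(-4*(1 - 4)))*29 = -(-8)*(-3)*29 = -2*12*29 = -24*29 = -696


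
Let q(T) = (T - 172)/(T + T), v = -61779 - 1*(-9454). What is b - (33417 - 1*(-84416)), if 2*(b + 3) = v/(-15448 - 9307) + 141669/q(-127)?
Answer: -170717262867/2960698 ≈ -57661.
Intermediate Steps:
v = -52325 (v = -61779 + 9454 = -52325)
q(T) = (-172 + T)/(2*T) (q(T) = (-172 + T)/((2*T)) = (-172 + T)*(1/(2*T)) = (-172 + T)/(2*T))
b = 178150664567/2960698 (b = -3 + (-52325/(-15448 - 9307) + 141669/(((½)*(-172 - 127)/(-127))))/2 = -3 + (-52325/(-24755) + 141669/(((½)*(-1/127)*(-299))))/2 = -3 + (-52325*(-1/24755) + 141669/(299/254))/2 = -3 + (10465/4951 + 141669*(254/299))/2 = -3 + (10465/4951 + 35983926/299)/2 = -3 + (½)*(178159546661/1480349) = -3 + 178159546661/2960698 = 178150664567/2960698 ≈ 60172.)
b - (33417 - 1*(-84416)) = 178150664567/2960698 - (33417 - 1*(-84416)) = 178150664567/2960698 - (33417 + 84416) = 178150664567/2960698 - 1*117833 = 178150664567/2960698 - 117833 = -170717262867/2960698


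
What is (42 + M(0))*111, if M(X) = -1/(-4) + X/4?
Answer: 18759/4 ≈ 4689.8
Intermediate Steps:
M(X) = ¼ + X/4 (M(X) = -1*(-¼) + X*(¼) = ¼ + X/4)
(42 + M(0))*111 = (42 + (¼ + (¼)*0))*111 = (42 + (¼ + 0))*111 = (42 + ¼)*111 = (169/4)*111 = 18759/4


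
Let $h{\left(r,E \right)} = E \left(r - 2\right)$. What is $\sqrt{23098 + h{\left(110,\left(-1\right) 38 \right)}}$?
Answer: $\sqrt{18994} \approx 137.82$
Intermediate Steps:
$h{\left(r,E \right)} = E \left(-2 + r\right)$
$\sqrt{23098 + h{\left(110,\left(-1\right) 38 \right)}} = \sqrt{23098 + \left(-1\right) 38 \left(-2 + 110\right)} = \sqrt{23098 - 4104} = \sqrt{18994}$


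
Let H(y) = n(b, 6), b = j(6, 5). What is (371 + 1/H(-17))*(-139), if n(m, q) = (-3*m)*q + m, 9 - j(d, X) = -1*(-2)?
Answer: -6136572/119 ≈ -51568.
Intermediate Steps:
j(d, X) = 7 (j(d, X) = 9 - (-1)*(-2) = 9 - 1*2 = 9 - 2 = 7)
b = 7
n(m, q) = m - 3*m*q (n(m, q) = -3*m*q + m = m - 3*m*q)
H(y) = -119 (H(y) = 7*(1 - 3*6) = 7*(1 - 18) = 7*(-17) = -119)
(371 + 1/H(-17))*(-139) = (371 + 1/(-119))*(-139) = (371 - 1/119)*(-139) = (44148/119)*(-139) = -6136572/119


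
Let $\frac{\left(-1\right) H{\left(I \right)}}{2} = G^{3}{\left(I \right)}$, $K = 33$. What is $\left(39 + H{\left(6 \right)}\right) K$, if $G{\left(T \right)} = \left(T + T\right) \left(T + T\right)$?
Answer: $-197073657$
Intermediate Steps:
$G{\left(T \right)} = 4 T^{2}$ ($G{\left(T \right)} = 2 T 2 T = 4 T^{2}$)
$H{\left(I \right)} = - 128 I^{6}$ ($H{\left(I \right)} = - 2 \left(4 I^{2}\right)^{3} = - 2 \cdot 64 I^{6} = - 128 I^{6}$)
$\left(39 + H{\left(6 \right)}\right) K = \left(39 - 128 \cdot 6^{6}\right) 33 = \left(39 - 5971968\right) 33 = \left(-5971929\right) 33 = -197073657$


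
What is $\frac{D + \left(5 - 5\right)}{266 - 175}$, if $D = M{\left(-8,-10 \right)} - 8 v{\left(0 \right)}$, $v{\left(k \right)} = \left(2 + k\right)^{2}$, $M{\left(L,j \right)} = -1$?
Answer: $- \frac{33}{91} \approx -0.36264$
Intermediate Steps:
$D = -33$ ($D = -1 - 8 \left(2 + 0\right)^{2} = -1 - 8 \cdot 2^{2} = -1 - 32 = -33$)
$\frac{D + \left(5 - 5\right)}{266 - 175} = \frac{-33 + \left(5 - 5\right)}{266 - 175} = \frac{-33 + \left(5 - 5\right)}{91} = \left(-33 + 0\right) \frac{1}{91} = \left(-33\right) \frac{1}{91} = - \frac{33}{91}$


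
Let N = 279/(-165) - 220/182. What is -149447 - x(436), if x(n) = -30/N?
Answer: -2169074461/14513 ≈ -1.4946e+5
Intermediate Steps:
N = -14513/5005 (N = 279*(-1/165) - 220*1/182 = -93/55 - 110/91 = -14513/5005 ≈ -2.8997)
x(n) = 150150/14513 (x(n) = -30/(-14513/5005) = -30*(-5005/14513) = 150150/14513)
-149447 - x(436) = -149447 - 1*150150/14513 = -149447 - 150150/14513 = -2169074461/14513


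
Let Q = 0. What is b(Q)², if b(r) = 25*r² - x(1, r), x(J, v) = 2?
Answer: 4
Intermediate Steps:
b(r) = -2 + 25*r² (b(r) = 25*r² - 1*2 = 25*r² - 2 = -2 + 25*r²)
b(Q)² = (-2 + 25*0²)² = (-2 + 25*0)² = (-2 + 0)² = (-2)² = 4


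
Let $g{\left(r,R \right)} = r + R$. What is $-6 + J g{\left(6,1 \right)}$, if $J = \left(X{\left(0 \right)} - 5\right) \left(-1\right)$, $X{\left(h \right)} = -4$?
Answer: $57$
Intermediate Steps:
$g{\left(r,R \right)} = R + r$
$J = 9$ ($J = \left(-4 - 5\right) \left(-1\right) = \left(-9\right) \left(-1\right) = 9$)
$-6 + J g{\left(6,1 \right)} = -6 + 9 \left(1 + 6\right) = -6 + 9 \cdot 7 = -6 + 63 = 57$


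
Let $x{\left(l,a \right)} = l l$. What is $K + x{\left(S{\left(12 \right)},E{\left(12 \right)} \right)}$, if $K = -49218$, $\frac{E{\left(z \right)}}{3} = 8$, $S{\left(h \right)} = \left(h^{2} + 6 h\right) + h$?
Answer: $2766$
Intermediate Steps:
$S{\left(h \right)} = h^{2} + 7 h$
$E{\left(z \right)} = 24$ ($E{\left(z \right)} = 3 \cdot 8 = 24$)
$x{\left(l,a \right)} = l^{2}$
$K + x{\left(S{\left(12 \right)},E{\left(12 \right)} \right)} = -49218 + \left(12 \left(7 + 12\right)\right)^{2} = -49218 + \left(12 \cdot 19\right)^{2} = -49218 + 228^{2} = -49218 + 51984 = 2766$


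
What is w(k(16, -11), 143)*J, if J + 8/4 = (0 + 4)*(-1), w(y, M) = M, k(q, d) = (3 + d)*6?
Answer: -858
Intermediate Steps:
k(q, d) = 18 + 6*d
J = -6 (J = -2 + (0 + 4)*(-1) = -2 + 4*(-1) = -2 - 4 = -6)
w(k(16, -11), 143)*J = 143*(-6) = -858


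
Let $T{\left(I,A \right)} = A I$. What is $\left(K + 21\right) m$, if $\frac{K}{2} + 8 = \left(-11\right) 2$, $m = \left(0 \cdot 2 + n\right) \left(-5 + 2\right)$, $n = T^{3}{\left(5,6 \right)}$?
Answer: $3159000$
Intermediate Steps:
$n = 27000$ ($n = \left(6 \cdot 5\right)^{3} = 30^{3} = 27000$)
$m = -81000$ ($m = \left(0 \cdot 2 + 27000\right) \left(-5 + 2\right) = \left(0 + 27000\right) \left(-3\right) = 27000 \left(-3\right) = -81000$)
$K = -60$ ($K = -16 + 2 \left(\left(-11\right) 2\right) = -16 + 2 \left(-22\right) = -16 - 44 = -60$)
$\left(K + 21\right) m = \left(-60 + 21\right) \left(-81000\right) = \left(-39\right) \left(-81000\right) = 3159000$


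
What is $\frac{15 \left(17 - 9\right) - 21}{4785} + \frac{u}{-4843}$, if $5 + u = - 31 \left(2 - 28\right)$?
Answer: $- \frac{3504}{24215} \approx -0.1447$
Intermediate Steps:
$u = 801$ ($u = -5 - 31 \left(2 - 28\right) = -5 - -806 = -5 + 806 = 801$)
$\frac{15 \left(17 - 9\right) - 21}{4785} + \frac{u}{-4843} = \frac{15 \left(17 - 9\right) - 21}{4785} + \frac{801}{-4843} = \left(15 \left(17 - 9\right) - 21\right) \frac{1}{4785} + 801 \left(- \frac{1}{4843}\right) = \left(15 \cdot 8 - 21\right) \frac{1}{4785} - \frac{801}{4843} = \left(120 - 21\right) \frac{1}{4785} - \frac{801}{4843} = 99 \cdot \frac{1}{4785} - \frac{801}{4843} = \frac{3}{145} - \frac{801}{4843} = - \frac{3504}{24215}$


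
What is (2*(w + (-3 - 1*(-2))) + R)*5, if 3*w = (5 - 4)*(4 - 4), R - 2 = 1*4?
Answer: 20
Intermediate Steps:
R = 6 (R = 2 + 1*4 = 2 + 4 = 6)
w = 0 (w = ((5 - 4)*(4 - 4))/3 = (1*0)/3 = (1/3)*0 = 0)
(2*(w + (-3 - 1*(-2))) + R)*5 = (2*(0 + (-3 - 1*(-2))) + 6)*5 = (2*(0 + (-3 + 2)) + 6)*5 = (2*(0 - 1) + 6)*5 = (2*(-1) + 6)*5 = (-2 + 6)*5 = 4*5 = 20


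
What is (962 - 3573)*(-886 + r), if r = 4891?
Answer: -10457055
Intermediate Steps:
(962 - 3573)*(-886 + r) = (962 - 3573)*(-886 + 4891) = -2611*4005 = -10457055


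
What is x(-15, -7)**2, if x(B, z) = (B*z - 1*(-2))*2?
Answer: 45796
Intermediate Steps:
x(B, z) = 4 + 2*B*z (x(B, z) = (B*z + 2)*2 = (2 + B*z)*2 = 4 + 2*B*z)
x(-15, -7)**2 = (4 + 2*(-15)*(-7))**2 = (4 + 210)**2 = 214**2 = 45796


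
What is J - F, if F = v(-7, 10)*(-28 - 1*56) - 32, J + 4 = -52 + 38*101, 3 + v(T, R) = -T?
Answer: 4150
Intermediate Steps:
v(T, R) = -3 - T
J = 3782 (J = -4 + (-52 + 38*101) = -4 + (-52 + 3838) = -4 + 3786 = 3782)
F = -368 (F = (-3 - 1*(-7))*(-28 - 1*56) - 32 = (-3 + 7)*(-28 - 56) - 32 = 4*(-84) - 32 = -336 - 32 = -368)
J - F = 3782 - 1*(-368) = 3782 + 368 = 4150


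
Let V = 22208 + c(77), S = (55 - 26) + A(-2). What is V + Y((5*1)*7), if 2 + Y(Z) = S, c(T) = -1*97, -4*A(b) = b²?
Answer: 22137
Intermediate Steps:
A(b) = -b²/4
c(T) = -97
S = 28 (S = (55 - 26) - ¼*(-2)² = 29 - ¼*4 = 29 - 1 = 28)
Y(Z) = 26 (Y(Z) = -2 + 28 = 26)
V = 22111 (V = 22208 - 97 = 22111)
V + Y((5*1)*7) = 22111 + 26 = 22137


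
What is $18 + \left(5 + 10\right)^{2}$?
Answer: $243$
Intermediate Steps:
$18 + \left(5 + 10\right)^{2} = 18 + 15^{2} = 18 + 225 = 243$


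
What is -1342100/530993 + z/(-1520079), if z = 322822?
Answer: -2211514248146/807151308447 ≈ -2.7399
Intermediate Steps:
-1342100/530993 + z/(-1520079) = -1342100/530993 + 322822/(-1520079) = -1342100*1/530993 + 322822*(-1/1520079) = -1342100/530993 - 322822/1520079 = -2211514248146/807151308447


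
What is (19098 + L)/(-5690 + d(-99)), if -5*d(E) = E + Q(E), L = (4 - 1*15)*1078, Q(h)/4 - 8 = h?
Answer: -36200/27987 ≈ -1.2935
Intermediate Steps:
Q(h) = 32 + 4*h
L = -11858 (L = (4 - 15)*1078 = -11*1078 = -11858)
d(E) = -32/5 - E (d(E) = -(E + (32 + 4*E))/5 = -(32 + 5*E)/5 = -32/5 - E)
(19098 + L)/(-5690 + d(-99)) = (19098 - 11858)/(-5690 + (-32/5 - 1*(-99))) = 7240/(-5690 + (-32/5 + 99)) = 7240/(-5690 + 463/5) = 7240/(-27987/5) = 7240*(-5/27987) = -36200/27987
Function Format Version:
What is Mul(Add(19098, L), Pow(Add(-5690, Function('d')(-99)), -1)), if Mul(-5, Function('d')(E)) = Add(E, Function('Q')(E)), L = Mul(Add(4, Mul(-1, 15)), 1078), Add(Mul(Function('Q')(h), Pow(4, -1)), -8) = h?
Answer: Rational(-36200, 27987) ≈ -1.2935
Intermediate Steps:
Function('Q')(h) = Add(32, Mul(4, h))
L = -11858 (L = Mul(Add(4, -15), 1078) = Mul(-11, 1078) = -11858)
Function('d')(E) = Add(Rational(-32, 5), Mul(-1, E)) (Function('d')(E) = Mul(Rational(-1, 5), Add(E, Add(32, Mul(4, E)))) = Mul(Rational(-1, 5), Add(32, Mul(5, E))) = Add(Rational(-32, 5), Mul(-1, E)))
Mul(Add(19098, L), Pow(Add(-5690, Function('d')(-99)), -1)) = Mul(Add(19098, -11858), Pow(Add(-5690, Add(Rational(-32, 5), Mul(-1, -99))), -1)) = Mul(7240, Pow(Add(-5690, Add(Rational(-32, 5), 99)), -1)) = Mul(7240, Pow(Add(-5690, Rational(463, 5)), -1)) = Mul(7240, Pow(Rational(-27987, 5), -1)) = Mul(7240, Rational(-5, 27987)) = Rational(-36200, 27987)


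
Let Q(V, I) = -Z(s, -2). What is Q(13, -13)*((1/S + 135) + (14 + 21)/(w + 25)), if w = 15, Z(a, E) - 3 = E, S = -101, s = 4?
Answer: -109779/808 ≈ -135.86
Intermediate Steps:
Z(a, E) = 3 + E
Q(V, I) = -1 (Q(V, I) = -(3 - 2) = -1*1 = -1)
Q(13, -13)*((1/S + 135) + (14 + 21)/(w + 25)) = -((1/(-101) + 135) + (14 + 21)/(15 + 25)) = -((-1/101 + 135) + 35/40) = -(13634/101 + 35*(1/40)) = -(13634/101 + 7/8) = -1*109779/808 = -109779/808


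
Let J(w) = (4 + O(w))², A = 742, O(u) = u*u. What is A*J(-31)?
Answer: 690968950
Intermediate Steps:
O(u) = u²
J(w) = (4 + w²)²
A*J(-31) = 742*(4 + (-31)²)² = 742*(4 + 961)² = 742*965² = 742*931225 = 690968950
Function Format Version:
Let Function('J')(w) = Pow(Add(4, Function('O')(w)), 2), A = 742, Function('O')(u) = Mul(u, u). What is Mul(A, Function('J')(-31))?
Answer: 690968950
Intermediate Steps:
Function('O')(u) = Pow(u, 2)
Function('J')(w) = Pow(Add(4, Pow(w, 2)), 2)
Mul(A, Function('J')(-31)) = Mul(742, Pow(Add(4, Pow(-31, 2)), 2)) = Mul(742, Pow(Add(4, 961), 2)) = Mul(742, Pow(965, 2)) = Mul(742, 931225) = 690968950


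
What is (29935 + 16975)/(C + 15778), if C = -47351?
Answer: -46910/31573 ≈ -1.4858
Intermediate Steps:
(29935 + 16975)/(C + 15778) = (29935 + 16975)/(-47351 + 15778) = 46910/(-31573) = 46910*(-1/31573) = -46910/31573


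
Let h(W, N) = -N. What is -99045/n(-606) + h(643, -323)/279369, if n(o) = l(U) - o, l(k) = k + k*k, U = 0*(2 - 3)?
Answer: -9223302289/56432538 ≈ -163.44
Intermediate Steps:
U = 0 (U = 0*(-1) = 0)
l(k) = k + k²
n(o) = -o (n(o) = 0*(1 + 0) - o = 0*1 - o = 0 - o = -o)
-99045/n(-606) + h(643, -323)/279369 = -99045/((-1*(-606))) - 1*(-323)/279369 = -99045/606 + 323*(1/279369) = -99045*1/606 + 323/279369 = -33015/202 + 323/279369 = -9223302289/56432538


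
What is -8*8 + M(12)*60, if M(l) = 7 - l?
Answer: -364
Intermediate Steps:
-8*8 + M(12)*60 = -8*8 + (7 - 1*12)*60 = -64 + (7 - 12)*60 = -64 - 5*60 = -64 - 300 = -364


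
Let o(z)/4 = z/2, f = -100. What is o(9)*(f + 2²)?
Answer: -1728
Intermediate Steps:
o(z) = 2*z (o(z) = 4*(z/2) = 2*z)
o(9)*(f + 2²) = (2*9)*(-100 + 2²) = 18*(-100 + 4) = 18*(-96) = -1728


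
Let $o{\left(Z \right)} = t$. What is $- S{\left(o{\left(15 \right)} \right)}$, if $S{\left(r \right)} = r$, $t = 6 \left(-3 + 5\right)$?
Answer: $-12$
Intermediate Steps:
$t = 12$ ($t = 6 \cdot 2 = 12$)
$o{\left(Z \right)} = 12$
$- S{\left(o{\left(15 \right)} \right)} = \left(-1\right) 12 = -12$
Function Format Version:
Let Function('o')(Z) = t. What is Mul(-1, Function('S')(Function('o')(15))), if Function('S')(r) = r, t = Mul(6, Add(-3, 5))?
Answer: -12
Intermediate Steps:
t = 12 (t = Mul(6, 2) = 12)
Function('o')(Z) = 12
Mul(-1, Function('S')(Function('o')(15))) = Mul(-1, 12) = -12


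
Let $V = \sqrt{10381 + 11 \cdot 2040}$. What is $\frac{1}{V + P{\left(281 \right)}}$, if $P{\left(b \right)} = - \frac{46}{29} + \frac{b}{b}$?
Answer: $\frac{493}{27602172} + \frac{841 \sqrt{32821}}{27602172} \approx 0.0055377$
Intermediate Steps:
$P{\left(b \right)} = - \frac{17}{29}$ ($P{\left(b \right)} = \left(-46\right) \frac{1}{29} + 1 = - \frac{46}{29} + 1 = - \frac{17}{29}$)
$V = \sqrt{32821}$ ($V = \sqrt{10381 + 22440} = \sqrt{32821} \approx 181.17$)
$\frac{1}{V + P{\left(281 \right)}} = \frac{1}{\sqrt{32821} - \frac{17}{29}} = \frac{1}{- \frac{17}{29} + \sqrt{32821}}$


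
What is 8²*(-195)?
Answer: -12480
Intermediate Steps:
8²*(-195) = 64*(-195) = -12480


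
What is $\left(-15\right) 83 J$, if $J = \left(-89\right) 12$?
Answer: $1329660$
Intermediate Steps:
$J = -1068$
$\left(-15\right) 83 J = \left(-15\right) 83 \left(-1068\right) = \left(-1245\right) \left(-1068\right) = 1329660$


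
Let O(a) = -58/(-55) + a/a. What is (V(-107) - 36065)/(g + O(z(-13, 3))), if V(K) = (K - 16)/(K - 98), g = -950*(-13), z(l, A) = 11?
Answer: -1983542/679363 ≈ -2.9197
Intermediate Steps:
O(a) = 113/55 (O(a) = -58*(-1/55) + 1 = 58/55 + 1 = 113/55)
g = 12350
V(K) = (-16 + K)/(-98 + K)
(V(-107) - 36065)/(g + O(z(-13, 3))) = ((-16 - 107)/(-98 - 107) - 36065)/(12350 + 113/55) = (-123/(-205) - 36065)/(679363/55) = (-1/205*(-123) - 36065)*(55/679363) = (⅗ - 36065)*(55/679363) = -180322/5*55/679363 = -1983542/679363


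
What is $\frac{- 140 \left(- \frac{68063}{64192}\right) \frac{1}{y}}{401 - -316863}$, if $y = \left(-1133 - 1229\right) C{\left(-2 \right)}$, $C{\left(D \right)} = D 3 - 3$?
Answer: $\frac{2382205}{108234100901376} \approx 2.201 \cdot 10^{-8}$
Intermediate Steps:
$C{\left(D \right)} = -3 + 3 D$ ($C{\left(D \right)} = 3 D - 3 = -3 + 3 D$)
$y = 21258$ ($y = \left(-1133 - 1229\right) \left(-3 + 3 \left(-2\right)\right) = - 2362 \left(-3 - 6\right) = \left(-2362\right) \left(-9\right) = 21258$)
$\frac{- 140 \left(- \frac{68063}{64192}\right) \frac{1}{y}}{401 - -316863} = \frac{- 140 \left(- \frac{68063}{64192}\right) \frac{1}{21258}}{401 - -316863} = \frac{- 140 \left(\left(-68063\right) \frac{1}{64192}\right) \frac{1}{21258}}{401 + 316863} = \frac{\left(-140\right) \left(- \frac{68063}{64192}\right) \frac{1}{21258}}{317264} = \frac{2382205}{16048} \cdot \frac{1}{21258} \cdot \frac{1}{317264} = \frac{2382205}{341148384} \cdot \frac{1}{317264} = \frac{2382205}{108234100901376}$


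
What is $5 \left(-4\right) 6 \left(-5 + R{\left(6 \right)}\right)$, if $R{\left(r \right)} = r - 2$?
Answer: $120$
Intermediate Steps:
$R{\left(r \right)} = -2 + r$
$5 \left(-4\right) 6 \left(-5 + R{\left(6 \right)}\right) = 5 \left(-4\right) 6 \left(-5 + \left(-2 + 6\right)\right) = \left(-20\right) 6 \left(-5 + 4\right) = \left(-120\right) \left(-1\right) = 120$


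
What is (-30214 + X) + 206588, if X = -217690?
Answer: -41316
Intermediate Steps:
(-30214 + X) + 206588 = (-30214 - 217690) + 206588 = -247904 + 206588 = -41316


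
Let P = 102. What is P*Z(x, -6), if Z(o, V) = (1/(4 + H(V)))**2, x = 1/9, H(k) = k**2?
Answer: 51/800 ≈ 0.063750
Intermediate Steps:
x = 1/9 ≈ 0.11111
Z(o, V) = (4 + V**2)**(-2) (Z(o, V) = (1/(4 + V**2))**2 = (4 + V**2)**(-2))
P*Z(x, -6) = 102/(4 + (-6)**2)**2 = 102/(4 + 36)**2 = 102/40**2 = 102*(1/1600) = 51/800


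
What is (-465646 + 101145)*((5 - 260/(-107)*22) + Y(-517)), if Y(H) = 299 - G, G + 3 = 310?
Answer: -1967940899/107 ≈ -1.8392e+7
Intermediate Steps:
G = 307 (G = -3 + 310 = 307)
Y(H) = -8 (Y(H) = 299 - 1*307 = 299 - 307 = -8)
(-465646 + 101145)*((5 - 260/(-107)*22) + Y(-517)) = (-465646 + 101145)*((5 - 260/(-107)*22) - 8) = -364501*((5 - 260*(-1/107)*22) - 8) = -364501*((5 + (260/107)*22) - 8) = -364501*((5 + 5720/107) - 8) = -364501*(6255/107 - 8) = -364501*5399/107 = -1967940899/107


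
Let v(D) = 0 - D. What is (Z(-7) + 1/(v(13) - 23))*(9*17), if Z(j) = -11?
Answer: -6749/4 ≈ -1687.3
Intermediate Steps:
v(D) = -D
(Z(-7) + 1/(v(13) - 23))*(9*17) = (-11 + 1/(-1*13 - 23))*(9*17) = (-11 + 1/(-13 - 23))*153 = (-11 + 1/(-36))*153 = (-11 - 1/36)*153 = -397/36*153 = -6749/4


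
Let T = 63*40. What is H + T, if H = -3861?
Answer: -1341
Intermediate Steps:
T = 2520
H + T = -3861 + 2520 = -1341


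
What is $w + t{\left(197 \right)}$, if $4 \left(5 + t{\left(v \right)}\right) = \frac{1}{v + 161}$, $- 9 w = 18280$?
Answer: $- \frac{26241391}{12888} \approx -2036.1$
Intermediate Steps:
$w = - \frac{18280}{9}$ ($w = \left(- \frac{1}{9}\right) 18280 = - \frac{18280}{9} \approx -2031.1$)
$t{\left(v \right)} = -5 + \frac{1}{4 \left(161 + v\right)}$ ($t{\left(v \right)} = -5 + \frac{1}{4 \left(v + 161\right)} = -5 + \frac{1}{4 \left(161 + v\right)}$)
$w + t{\left(197 \right)} = - \frac{18280}{9} + \frac{-3219 - 3940}{4 \left(161 + 197\right)} = - \frac{18280}{9} + \frac{-3219 - 3940}{4 \cdot 358} = - \frac{18280}{9} + \frac{1}{4} \cdot \frac{1}{358} \left(-7159\right) = - \frac{18280}{9} - \frac{7159}{1432} = - \frac{26241391}{12888}$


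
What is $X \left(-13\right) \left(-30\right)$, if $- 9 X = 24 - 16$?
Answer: $- \frac{1040}{3} \approx -346.67$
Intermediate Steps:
$X = - \frac{8}{9}$ ($X = - \frac{24 - 16}{9} = \left(- \frac{1}{9}\right) 8 = - \frac{8}{9} \approx -0.88889$)
$X \left(-13\right) \left(-30\right) = \left(- \frac{8}{9}\right) \left(-13\right) \left(-30\right) = \frac{104}{9} \left(-30\right) = - \frac{1040}{3}$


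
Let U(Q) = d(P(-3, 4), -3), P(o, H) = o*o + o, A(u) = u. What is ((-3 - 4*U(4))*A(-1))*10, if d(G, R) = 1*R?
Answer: -90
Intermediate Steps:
P(o, H) = o + o² (P(o, H) = o² + o = o + o²)
d(G, R) = R
U(Q) = -3
((-3 - 4*U(4))*A(-1))*10 = ((-3 - 4*(-3))*(-1))*10 = ((-3 - 1*(-12))*(-1))*10 = ((-3 + 12)*(-1))*10 = (9*(-1))*10 = -9*10 = -90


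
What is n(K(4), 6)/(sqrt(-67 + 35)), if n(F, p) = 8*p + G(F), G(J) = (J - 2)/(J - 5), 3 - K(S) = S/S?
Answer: -6*I*sqrt(2) ≈ -8.4853*I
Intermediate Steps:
K(S) = 2 (K(S) = 3 - S/S = 3 - 1*1 = 3 - 1 = 2)
G(J) = (-2 + J)/(-5 + J)
n(F, p) = 8*p + (-2 + F)/(-5 + F)
n(K(4), 6)/(sqrt(-67 + 35)) = ((-2 + 2 + 8*6*(-5 + 2))/(-5 + 2))/(sqrt(-67 + 35)) = ((-2 + 2 + 8*6*(-3))/(-3))/(sqrt(-32)) = (-(-2 + 2 - 144)/3)/((4*I*sqrt(2))) = (-I*sqrt(2)/8)*(-1/3*(-144)) = -I*sqrt(2)/8*48 = -6*I*sqrt(2)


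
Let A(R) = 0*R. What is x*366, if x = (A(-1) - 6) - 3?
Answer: -3294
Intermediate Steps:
A(R) = 0
x = -9 (x = (0 - 6) - 3 = -6 - 3 = -9)
x*366 = -9*366 = -3294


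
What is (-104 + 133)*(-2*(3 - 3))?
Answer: 0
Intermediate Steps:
(-104 + 133)*(-2*(3 - 3)) = 29*(-2*0) = 29*0 = 0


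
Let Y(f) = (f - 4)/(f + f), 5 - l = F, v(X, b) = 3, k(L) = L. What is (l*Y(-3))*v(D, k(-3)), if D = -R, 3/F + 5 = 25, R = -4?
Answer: 679/40 ≈ 16.975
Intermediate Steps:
F = 3/20 (F = 3/(-5 + 25) = 3/20 ≈ 0.15000)
D = 4 (D = -1*(-4) = 4)
l = 97/20 (l = 5 - 1*3/20 = 5 - 3/20 = 97/20 ≈ 4.8500)
Y(f) = (-4 + f)/(2*f) (Y(f) = (-4 + f)/((2*f)) = (-4 + f)*(1/(2*f)) = (-4 + f)/(2*f))
(l*Y(-3))*v(D, k(-3)) = (97*((½)*(-4 - 3)/(-3))/20)*3 = (97*((½)*(-⅓)*(-7))/20)*3 = ((97/20)*(7/6))*3 = (679/120)*3 = 679/40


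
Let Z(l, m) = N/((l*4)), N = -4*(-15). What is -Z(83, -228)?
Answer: -15/83 ≈ -0.18072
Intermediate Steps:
N = 60
Z(l, m) = 15/l (Z(l, m) = 60/((l*4)) = 60/((4*l)) = 60*(1/(4*l)) = 15/l)
-Z(83, -228) = -15/83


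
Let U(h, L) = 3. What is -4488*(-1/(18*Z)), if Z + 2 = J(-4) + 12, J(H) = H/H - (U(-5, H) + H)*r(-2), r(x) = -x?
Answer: 748/39 ≈ 19.179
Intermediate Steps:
J(H) = -5 - 2*H (J(H) = H/H - (3 + H)*(-1*(-2)) = 1 - (3 + H)*2 = 1 - (6 + 2*H) = 1 + (-6 - 2*H) = -5 - 2*H)
Z = 13 (Z = -2 + ((-5 - 2*(-4)) + 12) = -2 + ((-5 + 8) + 12) = -2 + (3 + 12) = -2 + 15 = 13)
-4488*(-1/(18*Z)) = -4488/(13*(-18)) = -4488/(-234) = -4488*(-1/234) = 748/39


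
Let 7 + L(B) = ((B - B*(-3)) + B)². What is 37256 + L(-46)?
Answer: 90149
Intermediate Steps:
L(B) = -7 + 25*B² (L(B) = -7 + ((B - B*(-3)) + B)² = -7 + ((B - (-3)*B) + B)² = -7 + ((B + 3*B) + B)² = -7 + (4*B + B)² = -7 + (5*B)² = -7 + 25*B²)
37256 + L(-46) = 37256 + (-7 + 25*(-46)²) = 37256 + (-7 + 25*2116) = 37256 + (-7 + 52900) = 37256 + 52893 = 90149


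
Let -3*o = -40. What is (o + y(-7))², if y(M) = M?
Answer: 361/9 ≈ 40.111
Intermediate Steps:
o = 40/3 (o = -⅓*(-40) = 40/3 ≈ 13.333)
(o + y(-7))² = (40/3 - 7)² = (19/3)² = 361/9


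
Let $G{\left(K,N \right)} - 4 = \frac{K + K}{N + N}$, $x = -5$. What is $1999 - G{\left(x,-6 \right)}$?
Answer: $\frac{11965}{6} \approx 1994.2$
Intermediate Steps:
$G{\left(K,N \right)} = 4 + \frac{K}{N}$ ($G{\left(K,N \right)} = 4 + \frac{K + K}{N + N} = 4 + \frac{2 K}{2 N} = 4 + 2 K \frac{1}{2 N} = 4 + \frac{K}{N}$)
$1999 - G{\left(x,-6 \right)} = 1999 - \left(4 - \frac{5}{-6}\right) = 1999 - \left(4 - - \frac{5}{6}\right) = 1999 - \left(4 + \frac{5}{6}\right) = 1999 - \frac{29}{6} = \frac{11965}{6}$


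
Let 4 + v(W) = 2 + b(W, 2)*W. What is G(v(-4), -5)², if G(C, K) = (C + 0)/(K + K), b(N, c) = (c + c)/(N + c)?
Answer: 9/25 ≈ 0.36000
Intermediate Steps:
b(N, c) = 2*c/(N + c) (b(N, c) = (2*c)/(N + c) = 2*c/(N + c))
v(W) = -2 + 4*W/(2 + W) (v(W) = -4 + (2 + (2*2/(W + 2))*W) = -4 + (2 + (2*2/(2 + W))*W) = -4 + (2 + (4/(2 + W))*W) = -4 + (2 + 4*W/(2 + W)) = -2 + 4*W/(2 + W))
G(C, K) = C/(2*K) (G(C, K) = C/((2*K)) = C*(1/(2*K)) = C/(2*K))
G(v(-4), -5)² = ((½)*(2*(-2 - 4)/(2 - 4))/(-5))² = ((½)*(2*(-6)/(-2))*(-⅕))² = ((½)*(2*(-½)*(-6))*(-⅕))² = ((½)*6*(-⅕))² = (-⅗)² = 9/25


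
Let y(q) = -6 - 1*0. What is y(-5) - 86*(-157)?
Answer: 13496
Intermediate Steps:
y(q) = -6 (y(q) = -6 + 0 = -6)
y(-5) - 86*(-157) = -6 - 86*(-157) = -6 + 13502 = 13496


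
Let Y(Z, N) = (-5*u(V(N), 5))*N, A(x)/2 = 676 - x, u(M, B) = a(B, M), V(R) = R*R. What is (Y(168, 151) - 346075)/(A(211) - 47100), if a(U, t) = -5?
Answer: 11410/1539 ≈ 7.4139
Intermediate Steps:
V(R) = R²
u(M, B) = -5
A(x) = 1352 - 2*x (A(x) = 2*(676 - x) = 1352 - 2*x)
Y(Z, N) = 25*N (Y(Z, N) = (-5*(-5))*N = 25*N)
(Y(168, 151) - 346075)/(A(211) - 47100) = (25*151 - 346075)/((1352 - 2*211) - 47100) = (3775 - 346075)/((1352 - 422) - 47100) = -342300/(930 - 47100) = -342300/(-46170) = -342300*(-1/46170) = 11410/1539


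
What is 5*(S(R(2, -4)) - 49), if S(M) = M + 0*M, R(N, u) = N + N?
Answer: -225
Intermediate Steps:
R(N, u) = 2*N
S(M) = M (S(M) = M + 0 = M)
5*(S(R(2, -4)) - 49) = 5*(2*2 - 49) = 5*(4 - 49) = 5*(-45) = -225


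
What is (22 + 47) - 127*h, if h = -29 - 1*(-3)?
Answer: 3371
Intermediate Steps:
h = -26 (h = -29 + 3 = -26)
(22 + 47) - 127*h = (22 + 47) - 127*(-26) = 69 + 3302 = 3371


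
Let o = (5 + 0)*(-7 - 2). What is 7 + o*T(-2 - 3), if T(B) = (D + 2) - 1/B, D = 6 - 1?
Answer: -317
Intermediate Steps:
D = 5
T(B) = 7 - 1/B (T(B) = (5 + 2) - 1/B = 7 - 1/B)
o = -45 (o = 5*(-9) = -45)
7 + o*T(-2 - 3) = 7 - 45*(7 - 1/(-2 - 3)) = 7 - 45*(7 - 1/(-5)) = 7 - 45*(7 - 1*(-1/5)) = 7 - 45*(7 + 1/5) = 7 - 45*36/5 = 7 - 324 = -317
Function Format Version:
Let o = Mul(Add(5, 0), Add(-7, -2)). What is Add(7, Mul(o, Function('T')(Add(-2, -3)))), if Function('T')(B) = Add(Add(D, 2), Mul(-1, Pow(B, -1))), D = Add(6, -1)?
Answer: -317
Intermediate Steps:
D = 5
Function('T')(B) = Add(7, Mul(-1, Pow(B, -1))) (Function('T')(B) = Add(Add(5, 2), Mul(-1, Pow(B, -1))) = Add(7, Mul(-1, Pow(B, -1))))
o = -45 (o = Mul(5, -9) = -45)
Add(7, Mul(o, Function('T')(Add(-2, -3)))) = Add(7, Mul(-45, Add(7, Mul(-1, Pow(Add(-2, -3), -1))))) = Add(7, Mul(-45, Add(7, Mul(-1, Pow(-5, -1))))) = Add(7, Mul(-45, Add(7, Mul(-1, Rational(-1, 5))))) = Add(7, Mul(-45, Add(7, Rational(1, 5)))) = Add(7, Mul(-45, Rational(36, 5))) = Add(7, -324) = -317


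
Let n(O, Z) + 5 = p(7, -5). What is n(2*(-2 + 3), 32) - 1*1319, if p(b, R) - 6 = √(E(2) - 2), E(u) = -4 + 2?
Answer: -1318 + 2*I ≈ -1318.0 + 2.0*I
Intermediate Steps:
E(u) = -2
p(b, R) = 6 + 2*I (p(b, R) = 6 + √(-2 - 2) = 6 + √(-4) = 6 + 2*I)
n(O, Z) = 1 + 2*I (n(O, Z) = -5 + (6 + 2*I) = 1 + 2*I)
n(2*(-2 + 3), 32) - 1*1319 = (1 + 2*I) - 1*1319 = (1 + 2*I) - 1319 = -1318 + 2*I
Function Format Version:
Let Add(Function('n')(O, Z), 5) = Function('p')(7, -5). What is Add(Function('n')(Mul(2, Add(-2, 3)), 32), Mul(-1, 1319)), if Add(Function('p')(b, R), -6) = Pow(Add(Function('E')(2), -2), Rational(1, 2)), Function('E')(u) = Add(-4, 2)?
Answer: Add(-1318, Mul(2, I)) ≈ Add(-1318.0, Mul(2.0000, I))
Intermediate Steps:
Function('E')(u) = -2
Function('p')(b, R) = Add(6, Mul(2, I)) (Function('p')(b, R) = Add(6, Pow(Add(-2, -2), Rational(1, 2))) = Add(6, Pow(-4, Rational(1, 2))) = Add(6, Mul(2, I)))
Function('n')(O, Z) = Add(1, Mul(2, I)) (Function('n')(O, Z) = Add(-5, Add(6, Mul(2, I))) = Add(1, Mul(2, I)))
Add(Function('n')(Mul(2, Add(-2, 3)), 32), Mul(-1, 1319)) = Add(Add(1, Mul(2, I)), Mul(-1, 1319)) = Add(Add(1, Mul(2, I)), -1319) = Add(-1318, Mul(2, I))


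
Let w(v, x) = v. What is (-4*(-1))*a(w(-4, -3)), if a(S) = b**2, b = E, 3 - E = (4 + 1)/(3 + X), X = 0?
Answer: 64/9 ≈ 7.1111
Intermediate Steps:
E = 4/3 (E = 3 - (4 + 1)/(3 + 0) = 3 - 5/3 = 4/3 ≈ 1.3333)
b = 4/3 ≈ 1.3333
a(S) = 16/9 (a(S) = (4/3)**2 = 16/9)
(-4*(-1))*a(w(-4, -3)) = -4*(-1)*(16/9) = 4*(16/9) = 64/9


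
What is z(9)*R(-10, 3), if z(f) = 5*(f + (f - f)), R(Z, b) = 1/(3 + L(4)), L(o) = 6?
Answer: 5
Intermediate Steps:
R(Z, b) = ⅑ (R(Z, b) = 1/(3 + 6) = 1/9 = ⅑)
z(f) = 5*f (z(f) = 5*(f + 0) = 5*f)
z(9)*R(-10, 3) = (5*9)*(⅑) = 45*(⅑) = 5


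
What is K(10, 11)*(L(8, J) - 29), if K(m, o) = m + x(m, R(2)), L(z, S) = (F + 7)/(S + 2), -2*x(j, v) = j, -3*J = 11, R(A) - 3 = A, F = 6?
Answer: -184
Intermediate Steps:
R(A) = 3 + A
J = -11/3 (J = -1/3*11 = -11/3 ≈ -3.6667)
x(j, v) = -j/2
L(z, S) = 13/(2 + S) (L(z, S) = (6 + 7)/(S + 2) = 13/(2 + S))
K(m, o) = m/2 (K(m, o) = m - m/2 = m/2)
K(10, 11)*(L(8, J) - 29) = ((1/2)*10)*(13/(2 - 11/3) - 29) = 5*(13/(-5/3) - 29) = 5*(13*(-3/5) - 29) = 5*(-39/5 - 29) = 5*(-184/5) = -184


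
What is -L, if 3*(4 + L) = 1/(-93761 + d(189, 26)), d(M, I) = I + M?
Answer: 1122553/280638 ≈ 4.0000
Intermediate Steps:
L = -1122553/280638 (L = -4 + 1/(3*(-93761 + (26 + 189))) = -4 + 1/(3*(-93761 + 215)) = -4 + (1/3)/(-93546) = -4 + (1/3)*(-1/93546) = -4 - 1/280638 = -1122553/280638 ≈ -4.0000)
-L = -1*(-1122553/280638) = 1122553/280638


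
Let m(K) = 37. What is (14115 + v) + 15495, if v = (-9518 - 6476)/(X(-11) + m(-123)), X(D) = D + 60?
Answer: 1265233/43 ≈ 29424.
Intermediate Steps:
X(D) = 60 + D
v = -7997/43 (v = (-9518 - 6476)/((60 - 11) + 37) = -15994/(49 + 37) = -15994/86 = -15994*1/86 = -7997/43 ≈ -185.98)
(14115 + v) + 15495 = (14115 - 7997/43) + 15495 = 598948/43 + 15495 = 1265233/43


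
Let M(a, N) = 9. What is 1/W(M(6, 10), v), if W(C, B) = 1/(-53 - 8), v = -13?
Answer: -61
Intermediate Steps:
W(C, B) = -1/61 (W(C, B) = 1/(-61) = -1/61)
1/W(M(6, 10), v) = 1/(-1/61) = -61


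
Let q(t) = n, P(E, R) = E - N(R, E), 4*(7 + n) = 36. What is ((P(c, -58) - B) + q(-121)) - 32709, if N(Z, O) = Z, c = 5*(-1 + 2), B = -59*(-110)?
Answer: -39134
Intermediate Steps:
B = 6490
n = 2 (n = -7 + (¼)*36 = -7 + 9 = 2)
c = 5 (c = 5*1 = 5)
P(E, R) = E - R
q(t) = 2
((P(c, -58) - B) + q(-121)) - 32709 = (((5 - 1*(-58)) - 1*6490) + 2) - 32709 = (((5 + 58) - 6490) + 2) - 32709 = ((63 - 6490) + 2) - 32709 = (-6427 + 2) - 32709 = -6425 - 32709 = -39134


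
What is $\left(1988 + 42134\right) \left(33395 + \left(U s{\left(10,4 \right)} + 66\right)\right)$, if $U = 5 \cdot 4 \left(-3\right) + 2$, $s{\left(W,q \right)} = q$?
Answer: $1466129938$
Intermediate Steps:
$U = -58$ ($U = 5 \left(-12\right) + 2 = -60 + 2 = -58$)
$\left(1988 + 42134\right) \left(33395 + \left(U s{\left(10,4 \right)} + 66\right)\right) = \left(1988 + 42134\right) \left(33395 + \left(\left(-58\right) 4 + 66\right)\right) = 44122 \left(33395 + \left(-232 + 66\right)\right) = 44122 \left(33395 - 166\right) = 44122 \cdot 33229 = 1466129938$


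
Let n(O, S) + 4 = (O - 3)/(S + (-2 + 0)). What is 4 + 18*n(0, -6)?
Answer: -245/4 ≈ -61.250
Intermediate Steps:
n(O, S) = -4 + (-3 + O)/(-2 + S) (n(O, S) = -4 + (O - 3)/(S + (-2 + 0)) = -4 + (-3 + O)/(S - 2) = -4 + (-3 + O)/(-2 + S))
4 + 18*n(0, -6) = 4 + 18*((5 + 0 - 4*(-6))/(-2 - 6)) = 4 + 18*((5 + 0 + 24)/(-8)) = 4 + 18*(-⅛*29) = 4 + 18*(-29/8) = 4 - 261/4 = -245/4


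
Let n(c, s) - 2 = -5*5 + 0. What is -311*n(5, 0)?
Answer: 7153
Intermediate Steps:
n(c, s) = -23 (n(c, s) = 2 + (-5*5 + 0) = 2 + (-25 + 0) = 2 - 25 = -23)
-311*n(5, 0) = -311*(-23) = 7153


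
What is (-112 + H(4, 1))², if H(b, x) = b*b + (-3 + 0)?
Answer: 9801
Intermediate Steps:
H(b, x) = -3 + b² (H(b, x) = b² - 3 = -3 + b²)
(-112 + H(4, 1))² = (-112 + (-3 + 4²))² = (-112 + (-3 + 16))² = (-112 + 13)² = (-99)² = 9801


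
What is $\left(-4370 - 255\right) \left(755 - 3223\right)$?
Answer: $11414500$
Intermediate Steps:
$\left(-4370 - 255\right) \left(755 - 3223\right) = \left(-4625\right) \left(-2468\right) = 11414500$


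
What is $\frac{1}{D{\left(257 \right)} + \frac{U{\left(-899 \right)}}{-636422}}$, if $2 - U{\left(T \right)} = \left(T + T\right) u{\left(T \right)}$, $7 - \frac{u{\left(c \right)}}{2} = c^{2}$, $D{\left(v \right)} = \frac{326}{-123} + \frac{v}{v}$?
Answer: $\frac{39139953}{178670738920} \approx 0.00021906$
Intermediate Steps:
$D{\left(v \right)} = - \frac{203}{123}$ ($D{\left(v \right)} = 326 \left(- \frac{1}{123}\right) + 1 = - \frac{326}{123} + 1 = - \frac{203}{123}$)
$u{\left(c \right)} = 14 - 2 c^{2}$
$U{\left(T \right)} = 2 - 2 T \left(14 - 2 T^{2}\right)$ ($U{\left(T \right)} = 2 - \left(T + T\right) \left(14 - 2 T^{2}\right) = 2 - 2 T \left(14 - 2 T^{2}\right)$)
$\frac{1}{D{\left(257 \right)} + \frac{U{\left(-899 \right)}}{-636422}} = \frac{1}{- \frac{203}{123} + \frac{2 - -25172 + 4 \left(-899\right)^{3}}{-636422}} = \frac{1}{- \frac{203}{123} + \left(2 + 25172 + 4 \left(-726572699\right)\right) \left(- \frac{1}{636422}\right)} = \frac{1}{- \frac{203}{123} + \left(2 + 25172 - 2906290796\right) \left(- \frac{1}{636422}\right)} = \frac{1}{- \frac{203}{123} - - \frac{1453132811}{318211}} = \frac{1}{- \frac{203}{123} + \frac{1453132811}{318211}} = \frac{1}{\frac{178670738920}{39139953}} = \frac{39139953}{178670738920}$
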